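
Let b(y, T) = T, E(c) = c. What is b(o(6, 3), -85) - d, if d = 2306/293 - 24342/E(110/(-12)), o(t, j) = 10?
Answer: -44289841/16115 ≈ -2748.4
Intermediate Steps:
d = 42920066/16115 (d = 2306/293 - 24342/(110/(-12)) = 2306*(1/293) - 24342/(110*(-1/12)) = 2306/293 - 24342/(-55/6) = 2306/293 - 24342*(-6/55) = 2306/293 + 146052/55 = 42920066/16115 ≈ 2663.4)
b(o(6, 3), -85) - d = -85 - 1*42920066/16115 = -85 - 42920066/16115 = -44289841/16115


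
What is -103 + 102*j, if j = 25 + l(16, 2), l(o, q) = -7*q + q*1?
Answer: 1223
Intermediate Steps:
l(o, q) = -6*q (l(o, q) = -7*q + q = -6*q)
j = 13 (j = 25 - 6*2 = 25 - 12 = 13)
-103 + 102*j = -103 + 102*13 = -103 + 1326 = 1223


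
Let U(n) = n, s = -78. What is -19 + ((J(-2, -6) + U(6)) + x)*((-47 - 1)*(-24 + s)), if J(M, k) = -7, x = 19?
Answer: 88109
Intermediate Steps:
-19 + ((J(-2, -6) + U(6)) + x)*((-47 - 1)*(-24 + s)) = -19 + ((-7 + 6) + 19)*((-47 - 1)*(-24 - 78)) = -19 + (-1 + 19)*(-48*(-102)) = -19 + 18*4896 = -19 + 88128 = 88109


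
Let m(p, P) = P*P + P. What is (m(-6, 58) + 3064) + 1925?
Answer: 8411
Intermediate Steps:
m(p, P) = P + P² (m(p, P) = P² + P = P + P²)
(m(-6, 58) + 3064) + 1925 = (58*(1 + 58) + 3064) + 1925 = (58*59 + 3064) + 1925 = (3422 + 3064) + 1925 = 6486 + 1925 = 8411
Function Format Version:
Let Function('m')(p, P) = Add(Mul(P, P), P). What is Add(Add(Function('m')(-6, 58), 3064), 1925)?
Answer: 8411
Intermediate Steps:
Function('m')(p, P) = Add(P, Pow(P, 2)) (Function('m')(p, P) = Add(Pow(P, 2), P) = Add(P, Pow(P, 2)))
Add(Add(Function('m')(-6, 58), 3064), 1925) = Add(Add(Mul(58, Add(1, 58)), 3064), 1925) = Add(Add(Mul(58, 59), 3064), 1925) = Add(Add(3422, 3064), 1925) = Add(6486, 1925) = 8411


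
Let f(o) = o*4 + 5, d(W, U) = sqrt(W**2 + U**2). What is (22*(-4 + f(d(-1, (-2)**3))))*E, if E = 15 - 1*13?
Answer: 44 + 176*sqrt(65) ≈ 1463.0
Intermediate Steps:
E = 2 (E = 15 - 13 = 2)
d(W, U) = sqrt(U**2 + W**2)
f(o) = 5 + 4*o (f(o) = 4*o + 5 = 5 + 4*o)
(22*(-4 + f(d(-1, (-2)**3))))*E = (22*(-4 + (5 + 4*sqrt(((-2)**3)**2 + (-1)**2))))*2 = (22*(-4 + (5 + 4*sqrt((-8)**2 + 1))))*2 = (22*(-4 + (5 + 4*sqrt(64 + 1))))*2 = (22*(-4 + (5 + 4*sqrt(65))))*2 = (22*(1 + 4*sqrt(65)))*2 = (22 + 88*sqrt(65))*2 = 44 + 176*sqrt(65)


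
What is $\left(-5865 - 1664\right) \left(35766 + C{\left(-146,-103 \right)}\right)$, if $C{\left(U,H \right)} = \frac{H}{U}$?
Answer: $- \frac{39315978731}{146} \approx -2.6929 \cdot 10^{8}$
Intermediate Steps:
$\left(-5865 - 1664\right) \left(35766 + C{\left(-146,-103 \right)}\right) = \left(-5865 - 1664\right) \left(35766 - \frac{103}{-146}\right) = - 7529 \left(35766 - - \frac{103}{146}\right) = - 7529 \left(35766 + \frac{103}{146}\right) = \left(-7529\right) \frac{5221939}{146} = - \frac{39315978731}{146}$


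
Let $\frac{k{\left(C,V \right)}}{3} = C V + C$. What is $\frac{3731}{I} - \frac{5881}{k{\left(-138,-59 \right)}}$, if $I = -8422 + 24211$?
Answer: $- \frac{1088779}{126375156} \approx -0.0086154$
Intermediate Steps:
$I = 15789$
$k{\left(C,V \right)} = 3 C + 3 C V$ ($k{\left(C,V \right)} = 3 \left(C V + C\right) = 3 \left(C + C V\right) = 3 C + 3 C V$)
$\frac{3731}{I} - \frac{5881}{k{\left(-138,-59 \right)}} = \frac{3731}{15789} - \frac{5881}{3 \left(-138\right) \left(1 - 59\right)} = 3731 \cdot \frac{1}{15789} - \frac{5881}{3 \left(-138\right) \left(-58\right)} = \frac{3731}{15789} - \frac{5881}{24012} = - \frac{1088779}{126375156}$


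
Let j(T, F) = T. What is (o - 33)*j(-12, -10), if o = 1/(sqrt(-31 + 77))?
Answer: 396 - 6*sqrt(46)/23 ≈ 394.23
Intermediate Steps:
o = sqrt(46)/46 (o = 1/(sqrt(46)) = sqrt(46)/46 ≈ 0.14744)
(o - 33)*j(-12, -10) = (sqrt(46)/46 - 33)*(-12) = (-33 + sqrt(46)/46)*(-12) = 396 - 6*sqrt(46)/23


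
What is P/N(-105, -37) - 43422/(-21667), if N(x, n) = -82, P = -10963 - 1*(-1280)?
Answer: 213362165/1776694 ≈ 120.09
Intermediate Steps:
P = -9683 (P = -10963 + 1280 = -9683)
P/N(-105, -37) - 43422/(-21667) = -9683/(-82) - 43422/(-21667) = -9683*(-1/82) - 43422*(-1/21667) = 9683/82 + 43422/21667 = 213362165/1776694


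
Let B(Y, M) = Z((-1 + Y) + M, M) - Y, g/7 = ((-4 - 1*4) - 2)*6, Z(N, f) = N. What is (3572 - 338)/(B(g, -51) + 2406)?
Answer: 147/107 ≈ 1.3738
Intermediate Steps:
g = -420 (g = 7*(((-4 - 1*4) - 2)*6) = 7*(((-4 - 4) - 2)*6) = 7*((-8 - 2)*6) = 7*(-10*6) = 7*(-60) = -420)
B(Y, M) = -1 + M (B(Y, M) = ((-1 + Y) + M) - Y = (-1 + M + Y) - Y = -1 + M)
(3572 - 338)/(B(g, -51) + 2406) = (3572 - 338)/((-1 - 51) + 2406) = 3234/(-52 + 2406) = 3234/2354 = 3234*(1/2354) = 147/107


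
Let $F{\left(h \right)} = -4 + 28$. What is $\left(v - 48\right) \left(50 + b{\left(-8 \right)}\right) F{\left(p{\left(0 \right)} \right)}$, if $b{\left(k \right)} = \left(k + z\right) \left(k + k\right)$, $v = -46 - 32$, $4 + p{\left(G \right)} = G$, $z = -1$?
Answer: $-586656$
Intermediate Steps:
$p{\left(G \right)} = -4 + G$
$v = -78$ ($v = -46 - 32 = -78$)
$b{\left(k \right)} = 2 k \left(-1 + k\right)$ ($b{\left(k \right)} = \left(k - 1\right) \left(k + k\right) = \left(-1 + k\right) 2 k = 2 k \left(-1 + k\right)$)
$F{\left(h \right)} = 24$
$\left(v - 48\right) \left(50 + b{\left(-8 \right)}\right) F{\left(p{\left(0 \right)} \right)} = \left(-78 - 48\right) \left(50 + 2 \left(-8\right) \left(-1 - 8\right)\right) 24 = - 126 \left(50 + 2 \left(-8\right) \left(-9\right)\right) 24 = - 126 \left(50 + 144\right) 24 = \left(-126\right) 194 \cdot 24 = \left(-24444\right) 24 = -586656$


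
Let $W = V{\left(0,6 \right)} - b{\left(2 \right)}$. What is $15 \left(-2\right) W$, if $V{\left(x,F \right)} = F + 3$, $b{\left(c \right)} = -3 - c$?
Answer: $-420$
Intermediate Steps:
$V{\left(x,F \right)} = 3 + F$
$W = 14$ ($W = \left(3 + 6\right) - \left(-3 - 2\right) = 9 - \left(-3 - 2\right) = 9 - -5 = 9 + 5 = 14$)
$15 \left(-2\right) W = 15 \left(-2\right) 14 = \left(-30\right) 14 = -420$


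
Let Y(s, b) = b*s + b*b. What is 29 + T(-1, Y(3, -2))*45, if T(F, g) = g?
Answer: -61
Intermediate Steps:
Y(s, b) = b**2 + b*s (Y(s, b) = b*s + b**2 = b**2 + b*s)
29 + T(-1, Y(3, -2))*45 = 29 - 2*(-2 + 3)*45 = 29 - 2*1*45 = 29 - 2*45 = 29 - 90 = -61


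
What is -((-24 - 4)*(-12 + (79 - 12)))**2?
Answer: -2371600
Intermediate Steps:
-((-24 - 4)*(-12 + (79 - 12)))**2 = -(-28*(-12 + 67))**2 = -(-28*55)**2 = -1*(-1540)**2 = -1*2371600 = -2371600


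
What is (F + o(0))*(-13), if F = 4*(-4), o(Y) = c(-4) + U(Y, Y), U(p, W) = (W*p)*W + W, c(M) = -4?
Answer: 260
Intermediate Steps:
U(p, W) = W + p*W² (U(p, W) = p*W² + W = W + p*W²)
o(Y) = -4 + Y*(1 + Y²) (o(Y) = -4 + Y*(1 + Y*Y) = -4 + Y*(1 + Y²))
F = -16
(F + o(0))*(-13) = (-16 + (-4 + 0 + 0³))*(-13) = (-16 + (-4 + 0 + 0))*(-13) = (-16 - 4)*(-13) = -20*(-13) = 260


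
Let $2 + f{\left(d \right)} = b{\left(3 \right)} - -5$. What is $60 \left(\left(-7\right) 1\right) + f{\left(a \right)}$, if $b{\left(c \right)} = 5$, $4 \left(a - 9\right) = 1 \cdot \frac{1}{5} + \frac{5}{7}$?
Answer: $-412$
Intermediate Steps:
$a = \frac{323}{35}$ ($a = 9 + \frac{1 \cdot \frac{1}{5} + \frac{5}{7}}{4} = 9 + \frac{1 \cdot \frac{1}{5} + 5 \cdot \frac{1}{7}}{4} = 9 + \frac{\frac{1}{5} + \frac{5}{7}}{4} = 9 + \frac{1}{4} \cdot \frac{32}{35} = 9 + \frac{8}{35} = \frac{323}{35} \approx 9.2286$)
$f{\left(d \right)} = 8$ ($f{\left(d \right)} = -2 + \left(5 - -5\right) = -2 + \left(5 + 5\right) = -2 + 10 = 8$)
$60 \left(\left(-7\right) 1\right) + f{\left(a \right)} = 60 \left(\left(-7\right) 1\right) + 8 = 60 \left(-7\right) + 8 = -420 + 8 = -412$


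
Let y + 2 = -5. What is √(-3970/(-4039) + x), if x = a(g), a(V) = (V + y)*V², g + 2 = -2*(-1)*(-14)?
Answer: I*√543224214470/4039 ≈ 182.48*I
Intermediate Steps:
y = -7 (y = -2 - 5 = -7)
g = -30 (g = -2 - 2*(-1)*(-14) = -2 + 2*(-14) = -2 - 28 = -30)
a(V) = V²*(-7 + V) (a(V) = (V - 7)*V² = (-7 + V)*V² = V²*(-7 + V))
x = -33300 (x = (-30)²*(-7 - 30) = 900*(-37) = -33300)
√(-3970/(-4039) + x) = √(-3970/(-4039) - 33300) = √(-3970*(-1/4039) - 33300) = √(3970/4039 - 33300) = √(-134494730/4039) = I*√543224214470/4039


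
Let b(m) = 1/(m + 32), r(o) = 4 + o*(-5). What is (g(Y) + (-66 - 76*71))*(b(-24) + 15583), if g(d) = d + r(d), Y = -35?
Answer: -331484235/4 ≈ -8.2871e+7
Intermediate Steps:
r(o) = 4 - 5*o
b(m) = 1/(32 + m)
g(d) = 4 - 4*d (g(d) = d + (4 - 5*d) = 4 - 4*d)
(g(Y) + (-66 - 76*71))*(b(-24) + 15583) = ((4 - 4*(-35)) + (-66 - 76*71))*(1/(32 - 24) + 15583) = ((4 + 140) + (-66 - 5396))*(1/8 + 15583) = (144 - 5462)*(1/8 + 15583) = -5318*124665/8 = -331484235/4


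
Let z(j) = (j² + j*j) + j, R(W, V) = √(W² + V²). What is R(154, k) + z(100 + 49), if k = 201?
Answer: 44551 + √64117 ≈ 44804.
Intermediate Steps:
R(W, V) = √(V² + W²)
z(j) = j + 2*j² (z(j) = (j² + j²) + j = 2*j² + j = j + 2*j²)
R(154, k) + z(100 + 49) = √(201² + 154²) + (100 + 49)*(1 + 2*(100 + 49)) = √(40401 + 23716) + 149*(1 + 2*149) = √64117 + 149*(1 + 298) = √64117 + 149*299 = √64117 + 44551 = 44551 + √64117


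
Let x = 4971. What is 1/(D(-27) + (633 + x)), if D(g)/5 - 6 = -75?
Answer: 1/5259 ≈ 0.00019015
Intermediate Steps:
D(g) = -345 (D(g) = 30 + 5*(-75) = 30 - 375 = -345)
1/(D(-27) + (633 + x)) = 1/(-345 + (633 + 4971)) = 1/(-345 + 5604) = 1/5259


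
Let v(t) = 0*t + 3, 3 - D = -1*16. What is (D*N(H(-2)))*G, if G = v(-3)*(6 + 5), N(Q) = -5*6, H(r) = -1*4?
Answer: -18810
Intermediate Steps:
H(r) = -4
N(Q) = -30
D = 19 (D = 3 - (-1)*16 = 3 - 1*(-16) = 3 + 16 = 19)
v(t) = 3 (v(t) = 0 + 3 = 3)
G = 33 (G = 3*(6 + 5) = 3*11 = 33)
(D*N(H(-2)))*G = (19*(-30))*33 = -570*33 = -18810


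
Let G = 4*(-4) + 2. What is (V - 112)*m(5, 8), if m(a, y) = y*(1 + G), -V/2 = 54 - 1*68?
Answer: 8736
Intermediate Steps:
G = -14 (G = -16 + 2 = -14)
V = 28 (V = -2*(54 - 1*68) = -2*(54 - 68) = -2*(-14) = 28)
m(a, y) = -13*y (m(a, y) = y*(1 - 14) = y*(-13) = -13*y)
(V - 112)*m(5, 8) = (28 - 112)*(-13*8) = -84*(-104) = 8736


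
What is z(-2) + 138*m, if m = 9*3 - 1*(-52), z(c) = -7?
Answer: 10895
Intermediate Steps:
m = 79 (m = 27 + 52 = 79)
z(-2) + 138*m = -7 + 138*79 = -7 + 10902 = 10895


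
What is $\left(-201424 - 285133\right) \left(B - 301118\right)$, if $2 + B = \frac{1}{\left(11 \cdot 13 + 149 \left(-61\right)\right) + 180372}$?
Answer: $\frac{25115973626829283}{171426} \approx 1.4651 \cdot 10^{11}$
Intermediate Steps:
$B = - \frac{342851}{171426}$ ($B = -2 + \frac{1}{\left(11 \cdot 13 + 149 \left(-61\right)\right) + 180372} = -2 + \frac{1}{\left(143 - 9089\right) + 180372} = -2 + \frac{1}{-8946 + 180372} = -2 + \frac{1}{171426} = - \frac{342851}{171426} \approx -2.0$)
$\left(-201424 - 285133\right) \left(B - 301118\right) = \left(-201424 - 285133\right) \left(- \frac{342851}{171426} - 301118\right) = \left(-486557\right) \left(- \frac{51619797119}{171426}\right) = \frac{25115973626829283}{171426}$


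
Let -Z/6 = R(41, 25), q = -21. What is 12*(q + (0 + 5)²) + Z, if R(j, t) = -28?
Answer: 216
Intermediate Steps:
Z = 168 (Z = -6*(-28) = 168)
12*(q + (0 + 5)²) + Z = 12*(-21 + (0 + 5)²) + 168 = 12*(-21 + 5²) + 168 = 12*(-21 + 25) + 168 = 12*4 + 168 = 48 + 168 = 216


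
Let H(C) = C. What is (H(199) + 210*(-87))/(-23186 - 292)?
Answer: 18071/23478 ≈ 0.76970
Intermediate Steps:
(H(199) + 210*(-87))/(-23186 - 292) = (199 + 210*(-87))/(-23186 - 292) = (199 - 18270)/(-23478) = -18071*(-1/23478) = 18071/23478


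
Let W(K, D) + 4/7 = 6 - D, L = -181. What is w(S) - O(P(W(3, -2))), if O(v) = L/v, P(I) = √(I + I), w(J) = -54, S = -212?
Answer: -54 + 181*√182/52 ≈ -7.0419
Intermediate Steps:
W(K, D) = 38/7 - D (W(K, D) = -4/7 + (6 - D) = 38/7 - D)
P(I) = √2*√I (P(I) = √(2*I) = √2*√I)
O(v) = -181/v
w(S) - O(P(W(3, -2))) = -54 - (-181)/(√2*√(38/7 - 1*(-2))) = -54 - (-181)/(√2*√(38/7 + 2)) = -54 - (-181)/(√2*√(52/7)) = -54 - (-181)/(√2*(2*√91/7)) = -54 - (-181)/(2*√182/7) = -54 - (-181)*√182/52 = -54 + 181*√182/52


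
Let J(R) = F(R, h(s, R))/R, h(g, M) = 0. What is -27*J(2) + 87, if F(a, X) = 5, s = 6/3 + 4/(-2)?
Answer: 39/2 ≈ 19.500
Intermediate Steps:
s = 0 (s = 6*(⅓) + 4*(-½) = 2 - 2 = 0)
J(R) = 5/R
-27*J(2) + 87 = -135/2 + 87 = 39/2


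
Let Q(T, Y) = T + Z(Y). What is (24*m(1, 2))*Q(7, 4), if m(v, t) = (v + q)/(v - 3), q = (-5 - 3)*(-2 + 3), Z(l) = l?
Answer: 924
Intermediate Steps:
q = -8 (q = -8*1 = -8)
Q(T, Y) = T + Y
m(v, t) = (-8 + v)/(-3 + v) (m(v, t) = (v - 8)/(v - 3) = (-8 + v)/(-3 + v))
(24*m(1, 2))*Q(7, 4) = (24*((-8 + 1)/(-3 + 1)))*(7 + 4) = (24*(-7/(-2)))*11 = (24*(-½*(-7)))*11 = (24*(7/2))*11 = 84*11 = 924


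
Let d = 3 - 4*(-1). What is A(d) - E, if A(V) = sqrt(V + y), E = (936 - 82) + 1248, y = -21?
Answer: -2102 + I*sqrt(14) ≈ -2102.0 + 3.7417*I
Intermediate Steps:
E = 2102 (E = 854 + 1248 = 2102)
d = 7 (d = 3 + 4 = 7)
A(V) = sqrt(-21 + V) (A(V) = sqrt(V - 21) = sqrt(-21 + V))
A(d) - E = sqrt(-21 + 7) - 1*2102 = sqrt(-14) - 2102 = I*sqrt(14) - 2102 = -2102 + I*sqrt(14)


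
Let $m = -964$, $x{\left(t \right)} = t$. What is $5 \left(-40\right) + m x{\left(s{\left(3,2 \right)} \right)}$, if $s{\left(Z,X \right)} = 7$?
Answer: $-6948$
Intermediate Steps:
$5 \left(-40\right) + m x{\left(s{\left(3,2 \right)} \right)} = 5 \left(-40\right) - 6748 = -200 - 6748 = -6948$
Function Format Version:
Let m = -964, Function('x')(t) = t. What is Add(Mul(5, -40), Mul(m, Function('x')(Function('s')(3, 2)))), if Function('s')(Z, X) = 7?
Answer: -6948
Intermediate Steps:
Add(Mul(5, -40), Mul(m, Function('x')(Function('s')(3, 2)))) = Add(Mul(5, -40), Mul(-964, 7)) = Add(-200, -6748) = -6948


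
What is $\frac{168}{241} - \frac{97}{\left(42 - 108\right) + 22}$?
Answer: $\frac{30769}{10604} \approx 2.9016$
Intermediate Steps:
$\frac{168}{241} - \frac{97}{\left(42 - 108\right) + 22} = 168 \cdot \frac{1}{241} - \frac{97}{-66 + 22} = \frac{168}{241} - \frac{97}{-44} = \frac{168}{241} - - \frac{97}{44} = \frac{168}{241} + \frac{97}{44} = \frac{30769}{10604}$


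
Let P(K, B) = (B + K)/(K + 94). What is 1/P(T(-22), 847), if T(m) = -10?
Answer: 28/279 ≈ 0.10036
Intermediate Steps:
P(K, B) = (B + K)/(94 + K)
1/P(T(-22), 847) = 1/((847 - 10)/(94 - 10)) = 1/(837/84) = 1/((1/84)*837) = 1/(279/28) = 28/279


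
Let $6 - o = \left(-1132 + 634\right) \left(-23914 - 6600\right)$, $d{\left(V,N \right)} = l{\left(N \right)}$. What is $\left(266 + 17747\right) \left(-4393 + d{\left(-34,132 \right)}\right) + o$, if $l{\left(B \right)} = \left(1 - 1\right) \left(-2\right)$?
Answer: $-94327075$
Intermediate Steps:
$l{\left(B \right)} = 0$ ($l{\left(B \right)} = 0 \left(-2\right) = 0$)
$d{\left(V,N \right)} = 0$
$o = -15195966$ ($o = 6 - \left(-1132 + 634\right) \left(-23914 - 6600\right) = 6 - \left(-498\right) \left(-30514\right) = 6 - 15195972 = -15195966$)
$\left(266 + 17747\right) \left(-4393 + d{\left(-34,132 \right)}\right) + o = \left(266 + 17747\right) \left(-4393 + 0\right) - 15195966 = 18013 \left(-4393\right) - 15195966 = -79131109 - 15195966 = -94327075$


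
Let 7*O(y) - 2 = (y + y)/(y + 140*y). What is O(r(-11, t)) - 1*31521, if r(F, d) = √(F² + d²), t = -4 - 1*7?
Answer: -31110943/987 ≈ -31521.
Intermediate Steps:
t = -11 (t = -4 - 7 = -11)
O(y) = 284/987 (O(y) = 2/7 + ((y + y)/(y + 140*y))/7 = 2/7 + ((2*y)/((141*y)))/7 = 2/7 + ((2*y)*(1/(141*y)))/7 = 2/7 + (⅐)*(2/141) = 2/7 + 2/987 = 284/987)
O(r(-11, t)) - 1*31521 = 284/987 - 1*31521 = 284/987 - 31521 = -31110943/987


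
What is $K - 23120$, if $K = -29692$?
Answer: $-52812$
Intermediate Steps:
$K - 23120 = -29692 - 23120 = -52812$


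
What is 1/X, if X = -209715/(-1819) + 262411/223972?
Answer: 407405068/47447613589 ≈ 0.0085864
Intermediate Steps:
X = 47447613589/407405068 (X = -209715*(-1/1819) + 262411*(1/223972) = 209715/1819 + 262411/223972 = 47447613589/407405068 ≈ 116.46)
1/X = 1/(47447613589/407405068) = 407405068/47447613589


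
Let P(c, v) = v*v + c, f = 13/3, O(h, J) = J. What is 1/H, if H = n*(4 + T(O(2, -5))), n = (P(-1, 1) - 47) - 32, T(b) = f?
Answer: -3/1975 ≈ -0.0015190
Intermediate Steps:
f = 13/3 (f = 13*(1/3) = 13/3 ≈ 4.3333)
P(c, v) = c + v**2 (P(c, v) = v**2 + c = c + v**2)
T(b) = 13/3
n = -79 (n = ((-1 + 1**2) - 47) - 32 = ((-1 + 1) - 47) - 32 = (0 - 47) - 32 = -47 - 32 = -79)
H = -1975/3 (H = -79*(4 + 13/3) = -79*25/3 = -1975/3 ≈ -658.33)
1/H = 1/(-1975/3) = -3/1975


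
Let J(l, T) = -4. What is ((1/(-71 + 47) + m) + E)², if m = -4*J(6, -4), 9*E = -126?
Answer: 2209/576 ≈ 3.8351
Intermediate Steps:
E = -14 (E = (⅑)*(-126) = -14)
m = 16 (m = -4*(-4) = 16)
((1/(-71 + 47) + m) + E)² = ((1/(-71 + 47) + 16) - 14)² = ((1/(-24) + 16) - 14)² = ((-1/24 + 16) - 14)² = (383/24 - 14)² = (47/24)² = 2209/576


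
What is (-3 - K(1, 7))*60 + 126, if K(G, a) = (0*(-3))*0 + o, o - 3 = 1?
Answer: -294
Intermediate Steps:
o = 4 (o = 3 + 1 = 4)
K(G, a) = 4 (K(G, a) = (0*(-3))*0 + 4 = 0*0 + 4 = 0 + 4 = 4)
(-3 - K(1, 7))*60 + 126 = (-3 - 1*4)*60 + 126 = (-3 - 4)*60 + 126 = -7*60 + 126 = -420 + 126 = -294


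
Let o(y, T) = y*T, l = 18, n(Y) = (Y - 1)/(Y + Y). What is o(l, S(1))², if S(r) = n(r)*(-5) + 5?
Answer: 8100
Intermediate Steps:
n(Y) = (-1 + Y)/(2*Y) (n(Y) = (-1 + Y)/((2*Y)) = (-1 + Y)*(1/(2*Y)) = (-1 + Y)/(2*Y))
S(r) = 5 - 5*(-1 + r)/(2*r) (S(r) = ((-1 + r)/(2*r))*(-5) + 5 = -5*(-1 + r)/(2*r) + 5 = 5 - 5*(-1 + r)/(2*r))
o(y, T) = T*y
o(l, S(1))² = (((5/2)*(1 + 1)/1)*18)² = (((5/2)*1*2)*18)² = (5*18)² = 90² = 8100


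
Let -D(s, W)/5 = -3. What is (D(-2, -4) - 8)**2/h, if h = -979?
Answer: -49/979 ≈ -0.050051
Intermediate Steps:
D(s, W) = 15 (D(s, W) = -5*(-3) = 15)
(D(-2, -4) - 8)**2/h = (15 - 8)**2/(-979) = 7**2*(-1/979) = 49*(-1/979) = -49/979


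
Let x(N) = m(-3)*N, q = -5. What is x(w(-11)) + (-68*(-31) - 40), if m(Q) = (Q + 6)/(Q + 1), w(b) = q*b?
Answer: 3971/2 ≈ 1985.5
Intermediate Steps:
w(b) = -5*b
m(Q) = (6 + Q)/(1 + Q)
x(N) = -3*N/2 (x(N) = ((6 - 3)/(1 - 3))*N = (3/(-2))*N = (-½*3)*N = -3*N/2)
x(w(-11)) + (-68*(-31) - 40) = -(-15)*(-11)/2 + (-68*(-31) - 40) = -3/2*55 + (2108 - 40) = -165/2 + 2068 = 3971/2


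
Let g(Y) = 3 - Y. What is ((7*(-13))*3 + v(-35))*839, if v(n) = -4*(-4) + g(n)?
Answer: -183741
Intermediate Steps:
v(n) = 19 - n (v(n) = -4*(-4) + (3 - n) = 16 + (3 - n) = 19 - n)
((7*(-13))*3 + v(-35))*839 = ((7*(-13))*3 + (19 - 1*(-35)))*839 = (-91*3 + (19 + 35))*839 = (-273 + 54)*839 = -219*839 = -183741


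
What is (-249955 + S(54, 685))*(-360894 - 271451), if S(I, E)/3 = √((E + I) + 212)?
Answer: 158057794475 - 1897035*√951 ≈ 1.5800e+11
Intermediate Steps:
S(I, E) = 3*√(212 + E + I) (S(I, E) = 3*√((E + I) + 212) = 3*√(212 + E + I))
(-249955 + S(54, 685))*(-360894 - 271451) = (-249955 + 3*√(212 + 685 + 54))*(-360894 - 271451) = (-249955 + 3*√951)*(-632345) = 158057794475 - 1897035*√951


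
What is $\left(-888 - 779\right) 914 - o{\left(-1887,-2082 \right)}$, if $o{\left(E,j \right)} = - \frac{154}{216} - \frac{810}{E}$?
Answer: $- \frac{103503757343}{67932} \approx -1.5236 \cdot 10^{6}$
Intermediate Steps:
$o{\left(E,j \right)} = - \frac{77}{108} - \frac{810}{E}$ ($o{\left(E,j \right)} = \left(-154\right) \frac{1}{216} - \frac{810}{E} = - \frac{77}{108} - \frac{810}{E}$)
$\left(-888 - 779\right) 914 - o{\left(-1887,-2082 \right)} = \left(-888 - 779\right) 914 - \left(- \frac{77}{108} - \frac{810}{-1887}\right) = \left(-1667\right) 914 - \left(- \frac{77}{108} - - \frac{270}{629}\right) = -1523638 - \left(- \frac{77}{108} + \frac{270}{629}\right) = -1523638 - - \frac{19273}{67932} = -1523638 + \frac{19273}{67932} = - \frac{103503757343}{67932}$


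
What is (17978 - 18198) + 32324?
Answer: 32104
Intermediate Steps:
(17978 - 18198) + 32324 = -220 + 32324 = 32104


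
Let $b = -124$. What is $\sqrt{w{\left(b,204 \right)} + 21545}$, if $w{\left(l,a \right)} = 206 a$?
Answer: $\sqrt{63569} \approx 252.13$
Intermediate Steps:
$\sqrt{w{\left(b,204 \right)} + 21545} = \sqrt{206 \cdot 204 + 21545} = \sqrt{42024 + 21545} = \sqrt{63569}$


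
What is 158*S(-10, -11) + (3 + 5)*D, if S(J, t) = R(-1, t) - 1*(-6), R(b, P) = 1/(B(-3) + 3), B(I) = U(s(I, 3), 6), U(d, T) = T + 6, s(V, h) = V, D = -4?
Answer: 13898/15 ≈ 926.53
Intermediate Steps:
U(d, T) = 6 + T
B(I) = 12 (B(I) = 6 + 6 = 12)
R(b, P) = 1/15 (R(b, P) = 1/(12 + 3) = 1/15)
S(J, t) = 91/15 (S(J, t) = 1/15 - 1*(-6) = 1/15 + 6 = 91/15)
158*S(-10, -11) + (3 + 5)*D = 158*(91/15) + (3 + 5)*(-4) = 14378/15 + 8*(-4) = 14378/15 - 32 = 13898/15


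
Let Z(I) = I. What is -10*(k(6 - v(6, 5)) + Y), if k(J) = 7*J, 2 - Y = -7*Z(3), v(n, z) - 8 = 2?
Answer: 50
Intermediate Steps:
v(n, z) = 10 (v(n, z) = 8 + 2 = 10)
Y = 23 (Y = 2 - (-7)*3 = 2 - 1*(-21) = 2 + 21 = 23)
-10*(k(6 - v(6, 5)) + Y) = -10*(7*(6 - 1*10) + 23) = -10*(7*(6 - 10) + 23) = -10*(7*(-4) + 23) = -10*(-28 + 23) = -10*(-5) = 50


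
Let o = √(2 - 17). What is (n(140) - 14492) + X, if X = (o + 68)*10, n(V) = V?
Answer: -13672 + 10*I*√15 ≈ -13672.0 + 38.73*I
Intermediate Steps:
o = I*√15 (o = √(-15) = I*√15 ≈ 3.873*I)
X = 680 + 10*I*√15 (X = (I*√15 + 68)*10 = (68 + I*√15)*10 = 680 + 10*I*√15 ≈ 680.0 + 38.73*I)
(n(140) - 14492) + X = (140 - 14492) + (680 + 10*I*√15) = -14352 + (680 + 10*I*√15) = -13672 + 10*I*√15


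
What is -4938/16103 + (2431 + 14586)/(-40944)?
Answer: -476206223/659321232 ≈ -0.72227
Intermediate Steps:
-4938/16103 + (2431 + 14586)/(-40944) = -4938*1/16103 + 17017*(-1/40944) = -4938/16103 - 17017/40944 = -476206223/659321232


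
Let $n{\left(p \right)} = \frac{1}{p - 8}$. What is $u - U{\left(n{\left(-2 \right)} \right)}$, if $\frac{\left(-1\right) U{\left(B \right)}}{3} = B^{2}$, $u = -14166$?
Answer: $- \frac{1416597}{100} \approx -14166.0$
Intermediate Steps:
$n{\left(p \right)} = \frac{1}{-8 + p}$
$U{\left(B \right)} = - 3 B^{2}$
$u - U{\left(n{\left(-2 \right)} \right)} = -14166 - - 3 \left(\frac{1}{-8 - 2}\right)^{2} = -14166 - - 3 \left(\frac{1}{-10}\right)^{2} = -14166 - - 3 \left(- \frac{1}{10}\right)^{2} = -14166 - \left(-3\right) \frac{1}{100} = -14166 - - \frac{3}{100} = -14166 + \frac{3}{100} = - \frac{1416597}{100}$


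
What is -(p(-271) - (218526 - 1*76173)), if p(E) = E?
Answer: 142624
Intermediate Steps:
-(p(-271) - (218526 - 1*76173)) = -(-271 - (218526 - 1*76173)) = -(-271 - (218526 - 76173)) = -(-271 - 1*142353) = -(-271 - 142353) = -1*(-142624) = 142624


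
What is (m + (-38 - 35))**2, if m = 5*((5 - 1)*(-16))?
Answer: 154449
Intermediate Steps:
m = -320 (m = 5*(4*(-16)) = 5*(-64) = -320)
(m + (-38 - 35))**2 = (-320 + (-38 - 35))**2 = (-320 - 73)**2 = (-393)**2 = 154449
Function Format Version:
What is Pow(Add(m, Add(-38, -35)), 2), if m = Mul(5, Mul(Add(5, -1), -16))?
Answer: 154449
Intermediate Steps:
m = -320 (m = Mul(5, Mul(4, -16)) = Mul(5, -64) = -320)
Pow(Add(m, Add(-38, -35)), 2) = Pow(Add(-320, Add(-38, -35)), 2) = Pow(Add(-320, -73), 2) = Pow(-393, 2) = 154449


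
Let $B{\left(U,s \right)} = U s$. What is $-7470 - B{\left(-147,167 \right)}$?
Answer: $17079$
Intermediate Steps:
$-7470 - B{\left(-147,167 \right)} = -7470 - \left(-147\right) 167 = -7470 - -24549 = -7470 + 24549 = 17079$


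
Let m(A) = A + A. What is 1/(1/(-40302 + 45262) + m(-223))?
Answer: -4960/2212159 ≈ -0.0022422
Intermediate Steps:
m(A) = 2*A
1/(1/(-40302 + 45262) + m(-223)) = 1/(1/(-40302 + 45262) + 2*(-223)) = 1/(1/4960 - 446) = 1/(-2212159/4960) = -4960/2212159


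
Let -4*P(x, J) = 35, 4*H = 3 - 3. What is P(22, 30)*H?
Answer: 0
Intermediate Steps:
H = 0 (H = (3 - 3)/4 = (1/4)*0 = 0)
P(x, J) = -35/4 (P(x, J) = -1/4*35 = -35/4)
P(22, 30)*H = -35/4*0 = 0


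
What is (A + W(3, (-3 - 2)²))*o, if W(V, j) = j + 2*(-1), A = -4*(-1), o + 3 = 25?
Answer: 594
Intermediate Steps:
o = 22 (o = -3 + 25 = 22)
A = 4
W(V, j) = -2 + j (W(V, j) = j - 2 = -2 + j)
(A + W(3, (-3 - 2)²))*o = (4 + (-2 + (-3 - 2)²))*22 = (4 + (-2 + (-5)²))*22 = (4 + (-2 + 25))*22 = (4 + 23)*22 = 27*22 = 594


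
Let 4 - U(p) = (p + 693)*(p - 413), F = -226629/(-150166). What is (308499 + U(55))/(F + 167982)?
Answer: 86538713642/25225411641 ≈ 3.4306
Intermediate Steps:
F = 226629/150166 (F = -226629*(-1/150166) = 226629/150166 ≈ 1.5092)
U(p) = 4 - (-413 + p)*(693 + p) (U(p) = 4 - (p + 693)*(p - 413) = 4 - (693 + p)*(-413 + p) = 4 - (-413 + p)*(693 + p))
(308499 + U(55))/(F + 167982) = (308499 + (286213 - 1*55² - 280*55))/(226629/150166 + 167982) = (308499 + (286213 - 1*3025 - 15400))/(25225411641/150166) = (308499 + (286213 - 3025 - 15400))*(150166/25225411641) = (308499 + 267788)*(150166/25225411641) = 576287*(150166/25225411641) = 86538713642/25225411641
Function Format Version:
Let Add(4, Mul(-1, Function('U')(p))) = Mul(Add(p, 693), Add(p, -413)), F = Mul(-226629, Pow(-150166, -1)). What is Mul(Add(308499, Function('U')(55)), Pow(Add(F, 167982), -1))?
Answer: Rational(86538713642, 25225411641) ≈ 3.4306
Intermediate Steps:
F = Rational(226629, 150166) (F = Mul(-226629, Rational(-1, 150166)) = Rational(226629, 150166) ≈ 1.5092)
Function('U')(p) = Add(4, Mul(-1, Add(-413, p), Add(693, p))) (Function('U')(p) = Add(4, Mul(-1, Mul(Add(p, 693), Add(p, -413)))) = Add(4, Mul(-1, Mul(Add(693, p), Add(-413, p)))) = Add(4, Mul(-1, Mul(Add(-413, p), Add(693, p)))) = Add(4, Mul(-1, Add(-413, p), Add(693, p))))
Mul(Add(308499, Function('U')(55)), Pow(Add(F, 167982), -1)) = Mul(Add(308499, Add(286213, Mul(-1, Pow(55, 2)), Mul(-280, 55))), Pow(Add(Rational(226629, 150166), 167982), -1)) = Mul(Add(308499, Add(286213, Mul(-1, 3025), -15400)), Pow(Rational(25225411641, 150166), -1)) = Mul(Add(308499, Add(286213, -3025, -15400)), Rational(150166, 25225411641)) = Mul(Add(308499, 267788), Rational(150166, 25225411641)) = Mul(576287, Rational(150166, 25225411641)) = Rational(86538713642, 25225411641)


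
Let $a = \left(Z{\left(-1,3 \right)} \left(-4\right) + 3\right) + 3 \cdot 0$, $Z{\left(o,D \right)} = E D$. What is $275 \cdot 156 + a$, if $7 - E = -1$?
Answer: $42807$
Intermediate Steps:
$E = 8$ ($E = 7 - -1 = 7 + 1 = 8$)
$Z{\left(o,D \right)} = 8 D$
$a = -93$ ($a = \left(8 \cdot 3 \left(-4\right) + 3\right) + 3 \cdot 0 = \left(24 \left(-4\right) + 3\right) + 0 = \left(-96 + 3\right) + 0 = -93 + 0 = -93$)
$275 \cdot 156 + a = 275 \cdot 156 - 93 = 42900 - 93 = 42807$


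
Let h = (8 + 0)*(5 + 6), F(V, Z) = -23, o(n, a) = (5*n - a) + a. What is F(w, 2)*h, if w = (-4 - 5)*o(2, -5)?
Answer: -2024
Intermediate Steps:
o(n, a) = 5*n (o(n, a) = (-a + 5*n) + a = 5*n)
w = -90 (w = (-4 - 5)*(5*2) = -9*10 = -90)
h = 88 (h = 8*11 = 88)
F(w, 2)*h = -23*88 = -2024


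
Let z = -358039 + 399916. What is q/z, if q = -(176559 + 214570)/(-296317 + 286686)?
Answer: 391129/403317387 ≈ 0.00096978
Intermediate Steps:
q = 391129/9631 (q = -391129/(-9631) = -391129*(-1)/9631 = -1*(-391129/9631) = 391129/9631 ≈ 40.611)
z = 41877
q/z = (391129/9631)/41877 = (391129/9631)*(1/41877) = 391129/403317387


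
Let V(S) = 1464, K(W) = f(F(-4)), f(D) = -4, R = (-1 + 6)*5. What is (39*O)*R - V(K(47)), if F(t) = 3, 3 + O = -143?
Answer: -143814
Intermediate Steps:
O = -146 (O = -3 - 143 = -146)
R = 25 (R = 5*5 = 25)
K(W) = -4
(39*O)*R - V(K(47)) = (39*(-146))*25 - 1*1464 = -5694*25 - 1464 = -142350 - 1464 = -143814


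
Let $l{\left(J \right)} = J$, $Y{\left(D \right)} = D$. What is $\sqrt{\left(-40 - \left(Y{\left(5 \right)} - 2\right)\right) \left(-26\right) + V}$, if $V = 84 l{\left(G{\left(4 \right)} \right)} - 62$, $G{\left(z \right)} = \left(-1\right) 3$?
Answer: $2 \sqrt{201} \approx 28.355$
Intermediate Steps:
$G{\left(z \right)} = -3$
$V = -314$ ($V = 84 \left(-3\right) - 62 = -252 - 62 = -314$)
$\sqrt{\left(-40 - \left(Y{\left(5 \right)} - 2\right)\right) \left(-26\right) + V} = \sqrt{\left(-40 - \left(5 - 2\right)\right) \left(-26\right) - 314} = \sqrt{\left(-40 - 3\right) \left(-26\right) - 314} = \sqrt{\left(-43\right) \left(-26\right) - 314} = \sqrt{1118 - 314} = \sqrt{804} = 2 \sqrt{201}$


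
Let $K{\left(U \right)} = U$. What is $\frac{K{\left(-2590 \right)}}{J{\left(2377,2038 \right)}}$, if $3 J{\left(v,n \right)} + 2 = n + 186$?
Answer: $- \frac{3885}{1111} \approx -3.4968$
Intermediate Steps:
$J{\left(v,n \right)} = \frac{184}{3} + \frac{n}{3}$ ($J{\left(v,n \right)} = - \frac{2}{3} + \frac{n + 186}{3} = - \frac{2}{3} + \frac{186 + n}{3} = - \frac{2}{3} + \left(62 + \frac{n}{3}\right) = \frac{184}{3} + \frac{n}{3}$)
$\frac{K{\left(-2590 \right)}}{J{\left(2377,2038 \right)}} = - \frac{2590}{\frac{184}{3} + \frac{1}{3} \cdot 2038} = - \frac{2590}{\frac{184}{3} + \frac{2038}{3}} = - \frac{2590}{\frac{2222}{3}} = \left(-2590\right) \frac{3}{2222} = - \frac{3885}{1111}$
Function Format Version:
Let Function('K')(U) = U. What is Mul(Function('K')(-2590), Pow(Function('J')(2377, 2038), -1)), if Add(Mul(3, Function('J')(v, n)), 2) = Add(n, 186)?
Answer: Rational(-3885, 1111) ≈ -3.4968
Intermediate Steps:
Function('J')(v, n) = Add(Rational(184, 3), Mul(Rational(1, 3), n)) (Function('J')(v, n) = Add(Rational(-2, 3), Mul(Rational(1, 3), Add(n, 186))) = Add(Rational(-2, 3), Mul(Rational(1, 3), Add(186, n))) = Add(Rational(-2, 3), Add(62, Mul(Rational(1, 3), n))) = Add(Rational(184, 3), Mul(Rational(1, 3), n)))
Mul(Function('K')(-2590), Pow(Function('J')(2377, 2038), -1)) = Mul(-2590, Pow(Add(Rational(184, 3), Mul(Rational(1, 3), 2038)), -1)) = Mul(-2590, Pow(Add(Rational(184, 3), Rational(2038, 3)), -1)) = Mul(-2590, Pow(Rational(2222, 3), -1)) = Mul(-2590, Rational(3, 2222)) = Rational(-3885, 1111)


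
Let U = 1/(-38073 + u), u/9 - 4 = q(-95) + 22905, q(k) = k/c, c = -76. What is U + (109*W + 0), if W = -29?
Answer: -2125699793/672477 ≈ -3161.0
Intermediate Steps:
q(k) = -k/76 (q(k) = k/(-76) = k*(-1/76) = -k/76)
u = 824769/4 (u = 36 + 9*(-1/76*(-95) + 22905) = 36 + 9*(5/4 + 22905) = 36 + 9*(91625/4) = 36 + 824625/4 = 824769/4 ≈ 2.0619e+5)
U = 4/672477 (U = 1/(-38073 + 824769/4) = 1/(672477/4) = 4/672477 ≈ 5.9482e-6)
U + (109*W + 0) = 4/672477 + (109*(-29) + 0) = 4/672477 + (-3161 + 0) = 4/672477 - 3161 = -2125699793/672477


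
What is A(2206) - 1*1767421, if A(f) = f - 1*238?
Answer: -1765453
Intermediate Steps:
A(f) = -238 + f (A(f) = f - 238 = -238 + f)
A(2206) - 1*1767421 = (-238 + 2206) - 1*1767421 = 1968 - 1767421 = -1765453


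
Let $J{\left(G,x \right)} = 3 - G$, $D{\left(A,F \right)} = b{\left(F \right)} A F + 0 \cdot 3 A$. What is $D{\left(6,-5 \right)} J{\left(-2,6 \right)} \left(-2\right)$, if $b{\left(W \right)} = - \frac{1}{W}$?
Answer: $60$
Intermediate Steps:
$D{\left(A,F \right)} = - A$ ($D{\left(A,F \right)} = - \frac{1}{F} A F + 0 \cdot 3 A = - \frac{A}{F} F + 0 A = - A + 0 = - A$)
$D{\left(6,-5 \right)} J{\left(-2,6 \right)} \left(-2\right) = \left(-1\right) 6 \left(3 - -2\right) \left(-2\right) = - 6 \left(3 + 2\right) \left(-2\right) = \left(-6\right) 5 \left(-2\right) = \left(-30\right) \left(-2\right) = 60$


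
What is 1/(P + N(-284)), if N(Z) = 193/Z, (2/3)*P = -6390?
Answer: -284/2722333 ≈ -0.00010432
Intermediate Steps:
P = -9585 (P = (3/2)*(-6390) = -9585)
1/(P + N(-284)) = 1/(-9585 + 193/(-284)) = 1/(-9585 + 193*(-1/284)) = 1/(-9585 - 193/284) = 1/(-2722333/284) = -284/2722333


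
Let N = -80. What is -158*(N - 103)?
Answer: 28914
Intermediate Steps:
-158*(N - 103) = -158*(-80 - 103) = -158*(-183) = 28914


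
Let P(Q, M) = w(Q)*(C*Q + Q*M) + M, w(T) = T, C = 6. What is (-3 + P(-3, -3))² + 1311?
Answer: 1752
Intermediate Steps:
P(Q, M) = M + Q*(6*Q + M*Q) (P(Q, M) = Q*(6*Q + Q*M) + M = Q*(6*Q + M*Q) + M = M + Q*(6*Q + M*Q))
(-3 + P(-3, -3))² + 1311 = (-3 + (-3 + 6*(-3)² - 3*(-3)²))² + 1311 = (-3 + (-3 + 6*9 - 3*9))² + 1311 = (-3 + (-3 + 54 - 27))² + 1311 = (-3 + 24)² + 1311 = 21² + 1311 = 441 + 1311 = 1752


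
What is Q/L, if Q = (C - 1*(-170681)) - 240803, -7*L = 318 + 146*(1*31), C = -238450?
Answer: 77143/173 ≈ 445.91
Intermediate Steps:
L = -692 (L = -(318 + 146*(1*31))/7 = -(318 + 146*31)/7 = -(318 + 4526)/7 = -1/7*4844 = -692)
Q = -308572 (Q = (-238450 - 1*(-170681)) - 240803 = (-238450 + 170681) - 240803 = -67769 - 240803 = -308572)
Q/L = -308572/(-692) = -308572*(-1/692) = 77143/173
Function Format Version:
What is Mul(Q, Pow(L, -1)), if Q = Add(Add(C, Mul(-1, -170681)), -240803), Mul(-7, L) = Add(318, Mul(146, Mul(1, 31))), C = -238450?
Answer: Rational(77143, 173) ≈ 445.91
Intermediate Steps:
L = -692 (L = Mul(Rational(-1, 7), Add(318, Mul(146, Mul(1, 31)))) = Mul(Rational(-1, 7), Add(318, Mul(146, 31))) = Mul(Rational(-1, 7), Add(318, 4526)) = Mul(Rational(-1, 7), 4844) = -692)
Q = -308572 (Q = Add(Add(-238450, Mul(-1, -170681)), -240803) = Add(Add(-238450, 170681), -240803) = Add(-67769, -240803) = -308572)
Mul(Q, Pow(L, -1)) = Mul(-308572, Pow(-692, -1)) = Mul(-308572, Rational(-1, 692)) = Rational(77143, 173)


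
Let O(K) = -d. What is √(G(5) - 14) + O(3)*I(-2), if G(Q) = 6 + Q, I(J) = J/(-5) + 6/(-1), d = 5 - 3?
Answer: 56/5 + I*√3 ≈ 11.2 + 1.732*I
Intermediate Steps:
d = 2
I(J) = -6 - J/5 (I(J) = J*(-⅕) + 6*(-1) = -J/5 - 6 = -6 - J/5)
O(K) = -2 (O(K) = -1*2 = -2)
√(G(5) - 14) + O(3)*I(-2) = √((6 + 5) - 14) - 2*(-6 - ⅕*(-2)) = √(11 - 14) - 2*(-6 + ⅖) = √(-3) - 2*(-28/5) = I*√3 + 56/5 = 56/5 + I*√3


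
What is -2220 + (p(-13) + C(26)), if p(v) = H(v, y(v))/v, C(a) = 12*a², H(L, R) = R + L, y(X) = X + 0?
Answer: 5894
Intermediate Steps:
y(X) = X
H(L, R) = L + R
p(v) = 2 (p(v) = (v + v)/v = (2*v)/v = 2)
-2220 + (p(-13) + C(26)) = -2220 + (2 + 12*26²) = -2220 + (2 + 12*676) = -2220 + (2 + 8112) = -2220 + 8114 = 5894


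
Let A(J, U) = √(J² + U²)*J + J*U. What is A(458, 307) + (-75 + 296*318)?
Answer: 234659 + 458*√304013 ≈ 4.8719e+5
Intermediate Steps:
A(J, U) = J*U + J*√(J² + U²) (A(J, U) = J*√(J² + U²) + J*U = J*U + J*√(J² + U²))
A(458, 307) + (-75 + 296*318) = 458*(307 + √(458² + 307²)) + (-75 + 296*318) = 458*(307 + √(209764 + 94249)) + (-75 + 94128) = 458*(307 + √304013) + 94053 = (140606 + 458*√304013) + 94053 = 234659 + 458*√304013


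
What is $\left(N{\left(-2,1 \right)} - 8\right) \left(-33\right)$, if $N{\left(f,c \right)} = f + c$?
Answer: $297$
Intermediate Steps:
$N{\left(f,c \right)} = c + f$
$\left(N{\left(-2,1 \right)} - 8\right) \left(-33\right) = \left(\left(1 - 2\right) - 8\right) \left(-33\right) = \left(-1 - 8\right) \left(-33\right) = \left(-9\right) \left(-33\right) = 297$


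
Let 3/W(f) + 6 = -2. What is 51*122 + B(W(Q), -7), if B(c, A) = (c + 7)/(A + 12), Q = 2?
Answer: 248933/40 ≈ 6223.3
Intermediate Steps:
W(f) = -3/8 (W(f) = 3/(-6 - 2) = 3/(-8) = 3*(-⅛) = -3/8)
B(c, A) = (7 + c)/(12 + A)
51*122 + B(W(Q), -7) = 51*122 + (7 - 3/8)/(12 - 7) = 6222 + (53/8)/5 = 6222 + (⅕)*(53/8) = 6222 + 53/40 = 248933/40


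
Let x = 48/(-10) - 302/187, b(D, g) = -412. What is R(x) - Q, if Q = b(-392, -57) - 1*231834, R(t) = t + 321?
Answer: 217444147/935 ≈ 2.3256e+5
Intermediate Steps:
x = -5998/935 (x = 48*(-⅒) - 302*1/187 = -24/5 - 302/187 = -5998/935 ≈ -6.4150)
R(t) = 321 + t
Q = -232246 (Q = -412 - 1*231834 = -412 - 231834 = -232246)
R(x) - Q = (321 - 5998/935) - 1*(-232246) = 294137/935 + 232246 = 217444147/935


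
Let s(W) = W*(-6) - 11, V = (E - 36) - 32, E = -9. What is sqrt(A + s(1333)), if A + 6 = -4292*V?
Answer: 7*sqrt(6581) ≈ 567.86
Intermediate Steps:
V = -77 (V = (-9 - 36) - 32 = -45 - 32 = -77)
s(W) = -11 - 6*W (s(W) = -6*W - 11 = -11 - 6*W)
A = 330478 (A = -6 - 4292*(-77) = -6 + 330484 = 330478)
sqrt(A + s(1333)) = sqrt(330478 + (-11 - 6*1333)) = sqrt(330478 + (-11 - 7998)) = sqrt(330478 - 8009) = sqrt(322469) = 7*sqrt(6581)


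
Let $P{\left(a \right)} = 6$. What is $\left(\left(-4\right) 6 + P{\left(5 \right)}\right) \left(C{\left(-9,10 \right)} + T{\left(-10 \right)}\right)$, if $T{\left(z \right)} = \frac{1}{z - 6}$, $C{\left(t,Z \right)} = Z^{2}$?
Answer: $- \frac{14391}{8} \approx -1798.9$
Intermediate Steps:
$T{\left(z \right)} = \frac{1}{-6 + z}$
$\left(\left(-4\right) 6 + P{\left(5 \right)}\right) \left(C{\left(-9,10 \right)} + T{\left(-10 \right)}\right) = \left(\left(-4\right) 6 + 6\right) \left(10^{2} + \frac{1}{-6 - 10}\right) = \left(-24 + 6\right) \left(100 + \frac{1}{-16}\right) = - 18 \left(100 - \frac{1}{16}\right) = \left(-18\right) \frac{1599}{16} = - \frac{14391}{8}$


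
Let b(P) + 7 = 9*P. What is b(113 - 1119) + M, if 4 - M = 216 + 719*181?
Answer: -139412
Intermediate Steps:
b(P) = -7 + 9*P
M = -130351 (M = 4 - (216 + 719*181) = 4 - (216 + 130139) = 4 - 1*130355 = 4 - 130355 = -130351)
b(113 - 1119) + M = (-7 + 9*(113 - 1119)) - 130351 = (-7 + 9*(-1006)) - 130351 = (-7 - 9054) - 130351 = -9061 - 130351 = -139412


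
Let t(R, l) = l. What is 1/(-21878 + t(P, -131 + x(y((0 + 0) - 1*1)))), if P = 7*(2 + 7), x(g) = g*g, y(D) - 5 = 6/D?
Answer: -1/22008 ≈ -4.5438e-5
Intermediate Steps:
y(D) = 5 + 6/D
x(g) = g**2
P = 63 (P = 7*9 = 63)
1/(-21878 + t(P, -131 + x(y((0 + 0) - 1*1)))) = 1/(-21878 + (-131 + (5 + 6/((0 + 0) - 1*1))**2)) = 1/(-21878 + (-131 + (5 + 6/(0 - 1))**2)) = 1/(-21878 + (-131 + (5 + 6/(-1))**2)) = 1/(-21878 + (-131 + (5 + 6*(-1))**2)) = 1/(-21878 + (-131 + (5 - 6)**2)) = 1/(-21878 + (-131 + (-1)**2)) = 1/(-21878 + (-131 + 1)) = 1/(-21878 - 130) = 1/(-22008) = -1/22008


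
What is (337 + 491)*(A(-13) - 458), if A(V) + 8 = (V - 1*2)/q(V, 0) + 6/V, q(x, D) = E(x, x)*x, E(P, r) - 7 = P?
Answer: -5023062/13 ≈ -3.8639e+5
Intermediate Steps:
E(P, r) = 7 + P
q(x, D) = x*(7 + x) (q(x, D) = (7 + x)*x = x*(7 + x))
A(V) = -8 + 6/V + (-2 + V)/(V*(7 + V)) (A(V) = -8 + ((V - 1*2)/((V*(7 + V))) + 6/V) = -8 + ((V - 2)*(1/(V*(7 + V))) + 6/V) = -8 + ((-2 + V)*(1/(V*(7 + V))) + 6/V) = -8 + ((-2 + V)/(V*(7 + V)) + 6/V) = -8 + (6/V + (-2 + V)/(V*(7 + V))) = -8 + 6/V + (-2 + V)/(V*(7 + V)))
(337 + 491)*(A(-13) - 458) = (337 + 491)*((40 - 49*(-13) - 8*(-13)²)/((-13)*(7 - 13)) - 458) = 828*(-1/13*(40 + 637 - 8*169)/(-6) - 458) = 828*(-1/13*(-⅙)*(40 + 637 - 1352) - 458) = 828*(-1/13*(-⅙)*(-675) - 458) = 828*(-225/26 - 458) = 828*(-12133/26) = -5023062/13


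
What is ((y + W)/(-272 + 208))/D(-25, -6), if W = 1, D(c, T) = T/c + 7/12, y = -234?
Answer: 17475/3952 ≈ 4.4218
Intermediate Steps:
D(c, T) = 7/12 + T/c (D(c, T) = T/c + 7*(1/12) = T/c + 7/12 = 7/12 + T/c)
((y + W)/(-272 + 208))/D(-25, -6) = ((-234 + 1)/(-272 + 208))/(7/12 - 6/(-25)) = (-233/(-64))/(7/12 - 6*(-1/25)) = (-233*(-1/64))/(7/12 + 6/25) = 233/(64*(247/300)) = (233/64)*(300/247) = 17475/3952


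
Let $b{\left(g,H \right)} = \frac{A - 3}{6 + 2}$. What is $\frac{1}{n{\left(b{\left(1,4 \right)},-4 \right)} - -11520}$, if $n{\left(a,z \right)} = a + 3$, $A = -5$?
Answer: $\frac{1}{11522} \approx 8.6791 \cdot 10^{-5}$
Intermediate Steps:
$b{\left(g,H \right)} = -1$ ($b{\left(g,H \right)} = \frac{-5 - 3}{6 + 2} = - \frac{8}{8} = \left(-8\right) \frac{1}{8} = -1$)
$n{\left(a,z \right)} = 3 + a$
$\frac{1}{n{\left(b{\left(1,4 \right)},-4 \right)} - -11520} = \frac{1}{\left(3 - 1\right) - -11520} = \frac{1}{2 + 11520} = \frac{1}{11522}$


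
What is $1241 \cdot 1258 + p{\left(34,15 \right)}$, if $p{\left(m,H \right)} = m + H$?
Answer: $1561227$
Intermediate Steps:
$p{\left(m,H \right)} = H + m$
$1241 \cdot 1258 + p{\left(34,15 \right)} = 1241 \cdot 1258 + \left(15 + 34\right) = 1561178 + 49 = 1561227$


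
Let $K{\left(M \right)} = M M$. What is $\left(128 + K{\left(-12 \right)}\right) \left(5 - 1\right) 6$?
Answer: $6528$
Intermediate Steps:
$K{\left(M \right)} = M^{2}$
$\left(128 + K{\left(-12 \right)}\right) \left(5 - 1\right) 6 = \left(128 + \left(-12\right)^{2}\right) \left(5 - 1\right) 6 = \left(128 + 144\right) 4 \cdot 6 = 272 \cdot 24 = 6528$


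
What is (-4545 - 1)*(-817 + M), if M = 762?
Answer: 250030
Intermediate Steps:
(-4545 - 1)*(-817 + M) = (-4545 - 1)*(-817 + 762) = -4546*(-55) = 250030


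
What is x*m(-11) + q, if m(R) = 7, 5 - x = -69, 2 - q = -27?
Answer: 547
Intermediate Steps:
q = 29 (q = 2 - 1*(-27) = 2 + 27 = 29)
x = 74 (x = 5 - 1*(-69) = 5 + 69 = 74)
x*m(-11) + q = 74*7 + 29 = 518 + 29 = 547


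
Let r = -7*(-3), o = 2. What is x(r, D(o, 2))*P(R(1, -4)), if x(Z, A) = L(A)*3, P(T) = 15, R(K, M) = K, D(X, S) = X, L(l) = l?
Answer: 90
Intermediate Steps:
r = 21
x(Z, A) = 3*A (x(Z, A) = A*3 = 3*A)
x(r, D(o, 2))*P(R(1, -4)) = (3*2)*15 = 6*15 = 90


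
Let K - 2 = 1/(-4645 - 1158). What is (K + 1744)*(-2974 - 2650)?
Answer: -56982576088/5803 ≈ -9.8195e+6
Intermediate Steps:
K = 11605/5803 (K = 2 + 1/(-4645 - 1158) = 2 + 1/(-5803) = 2 - 1/5803 = 11605/5803 ≈ 1.9998)
(K + 1744)*(-2974 - 2650) = (11605/5803 + 1744)*(-2974 - 2650) = (10132037/5803)*(-5624) = -56982576088/5803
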